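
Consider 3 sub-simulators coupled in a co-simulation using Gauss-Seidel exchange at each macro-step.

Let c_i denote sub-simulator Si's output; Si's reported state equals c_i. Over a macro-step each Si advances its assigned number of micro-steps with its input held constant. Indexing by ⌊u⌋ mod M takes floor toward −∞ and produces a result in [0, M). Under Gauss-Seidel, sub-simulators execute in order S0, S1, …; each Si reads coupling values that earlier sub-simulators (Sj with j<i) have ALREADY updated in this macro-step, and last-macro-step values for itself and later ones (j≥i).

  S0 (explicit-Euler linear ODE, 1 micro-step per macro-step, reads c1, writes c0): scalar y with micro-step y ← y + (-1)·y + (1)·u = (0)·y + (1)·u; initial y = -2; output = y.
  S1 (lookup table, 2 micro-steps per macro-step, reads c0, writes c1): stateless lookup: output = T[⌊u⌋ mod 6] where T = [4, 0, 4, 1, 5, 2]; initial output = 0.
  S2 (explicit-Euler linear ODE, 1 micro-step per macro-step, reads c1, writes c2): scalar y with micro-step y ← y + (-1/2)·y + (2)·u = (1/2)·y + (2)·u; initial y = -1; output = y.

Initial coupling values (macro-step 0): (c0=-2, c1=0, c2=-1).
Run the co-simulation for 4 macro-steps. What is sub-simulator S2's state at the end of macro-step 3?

S2 state at macro-step 3 = 87/8

macro 1: S0 reads c1=0 → after 1×micro: 0; S1 reads c0=0 → after 2×micro: 4; S2 reads c1=4 → after 1×micro: 15/2 ⇒ (c0=0, c1=4, c2=15/2)
macro 2: S0 reads c1=4 → after 1×micro: 4; S1 reads c0=4 → after 2×micro: 5; S2 reads c1=5 → after 1×micro: 55/4 ⇒ (c0=4, c1=5, c2=55/4)
macro 3: S0 reads c1=5 → after 1×micro: 5; S1 reads c0=5 → after 2×micro: 2; S2 reads c1=2 → after 1×micro: 87/8 ⇒ (c0=5, c1=2, c2=87/8)
macro 4: S0 reads c1=2 → after 1×micro: 2; S1 reads c0=2 → after 2×micro: 4; S2 reads c1=4 → after 1×micro: 215/16 ⇒ (c0=2, c1=4, c2=215/16)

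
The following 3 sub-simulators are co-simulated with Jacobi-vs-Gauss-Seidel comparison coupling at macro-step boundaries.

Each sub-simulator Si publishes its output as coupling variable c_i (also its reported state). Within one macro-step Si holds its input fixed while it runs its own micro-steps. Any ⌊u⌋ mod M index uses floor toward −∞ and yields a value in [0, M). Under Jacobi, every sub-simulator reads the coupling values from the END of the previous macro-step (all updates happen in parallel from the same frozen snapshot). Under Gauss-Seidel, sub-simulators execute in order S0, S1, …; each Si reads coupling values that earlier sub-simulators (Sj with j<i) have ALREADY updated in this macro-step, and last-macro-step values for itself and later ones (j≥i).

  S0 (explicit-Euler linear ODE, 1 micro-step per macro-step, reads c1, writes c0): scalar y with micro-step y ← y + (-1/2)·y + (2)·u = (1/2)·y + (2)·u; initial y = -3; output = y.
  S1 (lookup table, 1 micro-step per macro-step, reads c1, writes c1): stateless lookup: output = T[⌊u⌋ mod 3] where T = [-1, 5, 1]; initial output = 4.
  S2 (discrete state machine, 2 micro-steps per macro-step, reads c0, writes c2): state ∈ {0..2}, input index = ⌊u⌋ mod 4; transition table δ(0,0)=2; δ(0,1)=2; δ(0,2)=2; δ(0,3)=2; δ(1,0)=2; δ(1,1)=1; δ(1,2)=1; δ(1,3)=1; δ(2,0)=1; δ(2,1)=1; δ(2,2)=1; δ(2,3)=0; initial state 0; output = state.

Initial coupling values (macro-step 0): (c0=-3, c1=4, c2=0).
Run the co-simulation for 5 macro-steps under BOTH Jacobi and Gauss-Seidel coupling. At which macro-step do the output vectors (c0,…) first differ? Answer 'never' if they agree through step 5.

[Jacobi] macro 1: S0 reads c1=4 → after 1×micro: 13/2; S1 reads c1=4 → after 1×micro: 5; S2 reads c0=-3 → after 2×micro: 1 ⇒ (c0=13/2, c1=5, c2=1)
[Jacobi] macro 2: S0 reads c1=5 → after 1×micro: 53/4; S1 reads c1=5 → after 1×micro: 1; S2 reads c0=13/2 → after 2×micro: 1 ⇒ (c0=53/4, c1=1, c2=1)
[Jacobi] macro 3: S0 reads c1=1 → after 1×micro: 69/8; S1 reads c1=1 → after 1×micro: 5; S2 reads c0=53/4 → after 2×micro: 1 ⇒ (c0=69/8, c1=5, c2=1)
[Jacobi] macro 4: S0 reads c1=5 → after 1×micro: 229/16; S1 reads c1=5 → after 1×micro: 1; S2 reads c0=69/8 → after 2×micro: 1 ⇒ (c0=229/16, c1=1, c2=1)
[Jacobi] macro 5: S0 reads c1=1 → after 1×micro: 293/32; S1 reads c1=1 → after 1×micro: 5; S2 reads c0=229/16 → after 2×micro: 1 ⇒ (c0=293/32, c1=5, c2=1)
[Gauss-Seidel] macro 1: S0 reads c1=4 → after 1×micro: 13/2; S1 reads c1=4 → after 1×micro: 5; S2 reads c0=13/2 → after 2×micro: 1 ⇒ (c0=13/2, c1=5, c2=1)
[Gauss-Seidel] macro 2: S0 reads c1=5 → after 1×micro: 53/4; S1 reads c1=5 → after 1×micro: 1; S2 reads c0=53/4 → after 2×micro: 1 ⇒ (c0=53/4, c1=1, c2=1)
[Gauss-Seidel] macro 3: S0 reads c1=1 → after 1×micro: 69/8; S1 reads c1=1 → after 1×micro: 5; S2 reads c0=69/8 → after 2×micro: 1 ⇒ (c0=69/8, c1=5, c2=1)
[Gauss-Seidel] macro 4: S0 reads c1=5 → after 1×micro: 229/16; S1 reads c1=5 → after 1×micro: 1; S2 reads c0=229/16 → after 2×micro: 1 ⇒ (c0=229/16, c1=1, c2=1)
[Gauss-Seidel] macro 5: S0 reads c1=1 → after 1×micro: 293/32; S1 reads c1=1 → after 1×micro: 5; S2 reads c0=293/32 → after 2×micro: 1 ⇒ (c0=293/32, c1=5, c2=1)

first divergence at macro-step: never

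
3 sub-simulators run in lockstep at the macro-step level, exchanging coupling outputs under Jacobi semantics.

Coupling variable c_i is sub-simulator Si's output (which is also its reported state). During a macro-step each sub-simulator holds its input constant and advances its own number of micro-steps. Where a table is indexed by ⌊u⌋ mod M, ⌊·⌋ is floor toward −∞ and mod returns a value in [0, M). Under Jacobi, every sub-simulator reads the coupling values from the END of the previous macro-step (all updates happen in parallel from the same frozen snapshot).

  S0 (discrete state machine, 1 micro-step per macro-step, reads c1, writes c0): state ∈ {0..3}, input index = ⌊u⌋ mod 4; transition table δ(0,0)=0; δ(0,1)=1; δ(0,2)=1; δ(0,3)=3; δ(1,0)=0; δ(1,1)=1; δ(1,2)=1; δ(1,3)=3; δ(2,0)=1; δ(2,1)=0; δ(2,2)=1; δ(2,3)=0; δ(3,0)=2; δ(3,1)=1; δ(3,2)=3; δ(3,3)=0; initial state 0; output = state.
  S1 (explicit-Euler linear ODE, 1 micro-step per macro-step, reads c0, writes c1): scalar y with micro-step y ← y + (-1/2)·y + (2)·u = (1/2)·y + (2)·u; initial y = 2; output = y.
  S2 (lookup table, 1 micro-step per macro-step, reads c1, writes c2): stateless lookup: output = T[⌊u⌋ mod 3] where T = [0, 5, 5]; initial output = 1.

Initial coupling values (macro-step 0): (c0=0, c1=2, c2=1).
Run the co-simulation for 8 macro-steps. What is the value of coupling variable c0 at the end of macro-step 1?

macro 1: S0 reads c1=2 → after 1×micro: 1; S1 reads c0=0 → after 1×micro: 1; S2 reads c1=2 → after 1×micro: 5 ⇒ (c0=1, c1=1, c2=5)
macro 2: S0 reads c1=1 → after 1×micro: 1; S1 reads c0=1 → after 1×micro: 5/2; S2 reads c1=1 → after 1×micro: 5 ⇒ (c0=1, c1=5/2, c2=5)
macro 3: S0 reads c1=5/2 → after 1×micro: 1; S1 reads c0=1 → after 1×micro: 13/4; S2 reads c1=5/2 → after 1×micro: 5 ⇒ (c0=1, c1=13/4, c2=5)
macro 4: S0 reads c1=13/4 → after 1×micro: 3; S1 reads c0=1 → after 1×micro: 29/8; S2 reads c1=13/4 → after 1×micro: 0 ⇒ (c0=3, c1=29/8, c2=0)
macro 5: S0 reads c1=29/8 → after 1×micro: 0; S1 reads c0=3 → after 1×micro: 125/16; S2 reads c1=29/8 → after 1×micro: 0 ⇒ (c0=0, c1=125/16, c2=0)
macro 6: S0 reads c1=125/16 → after 1×micro: 3; S1 reads c0=0 → after 1×micro: 125/32; S2 reads c1=125/16 → after 1×micro: 5 ⇒ (c0=3, c1=125/32, c2=5)
macro 7: S0 reads c1=125/32 → after 1×micro: 0; S1 reads c0=3 → after 1×micro: 509/64; S2 reads c1=125/32 → after 1×micro: 0 ⇒ (c0=0, c1=509/64, c2=0)
macro 8: S0 reads c1=509/64 → after 1×micro: 3; S1 reads c0=0 → after 1×micro: 509/128; S2 reads c1=509/64 → after 1×micro: 5 ⇒ (c0=3, c1=509/128, c2=5)

c0 at macro-step 1 = 1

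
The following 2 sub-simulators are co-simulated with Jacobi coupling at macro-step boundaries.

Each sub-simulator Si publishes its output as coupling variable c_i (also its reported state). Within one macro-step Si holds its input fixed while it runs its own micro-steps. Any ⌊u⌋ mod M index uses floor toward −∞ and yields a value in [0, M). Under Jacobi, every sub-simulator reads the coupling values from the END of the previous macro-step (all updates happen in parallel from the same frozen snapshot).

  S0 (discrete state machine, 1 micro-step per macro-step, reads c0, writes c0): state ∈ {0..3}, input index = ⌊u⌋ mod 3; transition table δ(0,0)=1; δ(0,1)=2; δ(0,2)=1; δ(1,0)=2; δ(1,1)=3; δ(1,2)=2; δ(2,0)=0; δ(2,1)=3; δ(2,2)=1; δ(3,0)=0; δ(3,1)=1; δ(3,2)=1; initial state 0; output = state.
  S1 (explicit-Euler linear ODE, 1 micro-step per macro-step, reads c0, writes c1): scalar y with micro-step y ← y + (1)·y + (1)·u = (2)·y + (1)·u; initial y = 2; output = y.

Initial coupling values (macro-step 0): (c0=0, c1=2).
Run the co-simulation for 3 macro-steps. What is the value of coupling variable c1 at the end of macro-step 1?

c1 at macro-step 1 = 4

macro 1: S0 reads c0=0 → after 1×micro: 1; S1 reads c0=0 → after 1×micro: 4 ⇒ (c0=1, c1=4)
macro 2: S0 reads c0=1 → after 1×micro: 3; S1 reads c0=1 → after 1×micro: 9 ⇒ (c0=3, c1=9)
macro 3: S0 reads c0=3 → after 1×micro: 0; S1 reads c0=3 → after 1×micro: 21 ⇒ (c0=0, c1=21)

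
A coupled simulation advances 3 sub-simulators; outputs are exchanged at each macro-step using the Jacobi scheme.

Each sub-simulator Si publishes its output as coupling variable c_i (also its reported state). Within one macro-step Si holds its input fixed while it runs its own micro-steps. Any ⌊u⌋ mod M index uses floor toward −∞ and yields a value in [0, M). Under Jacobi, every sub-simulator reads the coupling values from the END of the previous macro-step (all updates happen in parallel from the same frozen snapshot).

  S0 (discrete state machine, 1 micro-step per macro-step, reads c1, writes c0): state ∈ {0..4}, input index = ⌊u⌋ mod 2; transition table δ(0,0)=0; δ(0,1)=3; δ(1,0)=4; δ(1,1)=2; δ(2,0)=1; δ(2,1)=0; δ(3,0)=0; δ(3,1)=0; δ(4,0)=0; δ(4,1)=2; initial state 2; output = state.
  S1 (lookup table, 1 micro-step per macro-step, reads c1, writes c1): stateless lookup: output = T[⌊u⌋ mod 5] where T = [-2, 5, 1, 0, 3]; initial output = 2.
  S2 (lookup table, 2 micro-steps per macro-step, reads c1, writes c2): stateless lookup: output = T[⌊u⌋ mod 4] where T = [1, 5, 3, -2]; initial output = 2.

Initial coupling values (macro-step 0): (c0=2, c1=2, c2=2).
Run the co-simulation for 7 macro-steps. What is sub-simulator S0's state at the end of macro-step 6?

S0 state at macro-step 6 = 0

macro 1: S0 reads c1=2 → after 1×micro: 1; S1 reads c1=2 → after 1×micro: 1; S2 reads c1=2 → after 2×micro: 3 ⇒ (c0=1, c1=1, c2=3)
macro 2: S0 reads c1=1 → after 1×micro: 2; S1 reads c1=1 → after 1×micro: 5; S2 reads c1=1 → after 2×micro: 5 ⇒ (c0=2, c1=5, c2=5)
macro 3: S0 reads c1=5 → after 1×micro: 0; S1 reads c1=5 → after 1×micro: -2; S2 reads c1=5 → after 2×micro: 5 ⇒ (c0=0, c1=-2, c2=5)
macro 4: S0 reads c1=-2 → after 1×micro: 0; S1 reads c1=-2 → after 1×micro: 0; S2 reads c1=-2 → after 2×micro: 3 ⇒ (c0=0, c1=0, c2=3)
macro 5: S0 reads c1=0 → after 1×micro: 0; S1 reads c1=0 → after 1×micro: -2; S2 reads c1=0 → after 2×micro: 1 ⇒ (c0=0, c1=-2, c2=1)
macro 6: S0 reads c1=-2 → after 1×micro: 0; S1 reads c1=-2 → after 1×micro: 0; S2 reads c1=-2 → after 2×micro: 3 ⇒ (c0=0, c1=0, c2=3)
macro 7: S0 reads c1=0 → after 1×micro: 0; S1 reads c1=0 → after 1×micro: -2; S2 reads c1=0 → after 2×micro: 1 ⇒ (c0=0, c1=-2, c2=1)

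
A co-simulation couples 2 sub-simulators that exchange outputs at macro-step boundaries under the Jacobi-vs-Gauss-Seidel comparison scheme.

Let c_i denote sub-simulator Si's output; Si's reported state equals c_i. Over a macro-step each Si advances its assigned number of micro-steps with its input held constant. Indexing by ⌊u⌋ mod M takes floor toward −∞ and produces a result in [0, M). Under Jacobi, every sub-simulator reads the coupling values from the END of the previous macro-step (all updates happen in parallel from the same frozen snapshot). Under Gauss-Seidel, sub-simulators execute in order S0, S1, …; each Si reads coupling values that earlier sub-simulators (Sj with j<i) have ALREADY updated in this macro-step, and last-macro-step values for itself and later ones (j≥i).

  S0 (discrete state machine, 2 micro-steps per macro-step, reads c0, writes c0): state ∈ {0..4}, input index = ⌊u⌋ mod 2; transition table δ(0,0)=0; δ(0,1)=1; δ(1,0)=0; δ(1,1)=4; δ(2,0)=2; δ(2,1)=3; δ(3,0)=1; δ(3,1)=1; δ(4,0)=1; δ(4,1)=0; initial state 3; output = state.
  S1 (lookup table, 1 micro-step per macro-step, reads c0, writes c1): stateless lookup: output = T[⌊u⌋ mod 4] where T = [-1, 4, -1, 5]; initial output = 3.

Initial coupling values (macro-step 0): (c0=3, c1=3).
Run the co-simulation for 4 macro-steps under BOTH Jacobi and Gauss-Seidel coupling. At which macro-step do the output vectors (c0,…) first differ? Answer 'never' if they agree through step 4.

first divergence at macro-step: 1

[Jacobi] macro 1: S0 reads c0=3 → after 2×micro: 4; S1 reads c0=3 → after 1×micro: 5 ⇒ (c0=4, c1=5)
[Jacobi] macro 2: S0 reads c0=4 → after 2×micro: 0; S1 reads c0=4 → after 1×micro: -1 ⇒ (c0=0, c1=-1)
[Jacobi] macro 3: S0 reads c0=0 → after 2×micro: 0; S1 reads c0=0 → after 1×micro: -1 ⇒ (c0=0, c1=-1)
[Jacobi] macro 4: S0 reads c0=0 → after 2×micro: 0; S1 reads c0=0 → after 1×micro: -1 ⇒ (c0=0, c1=-1)
[Gauss-Seidel] macro 1: S0 reads c0=3 → after 2×micro: 4; S1 reads c0=4 → after 1×micro: -1 ⇒ (c0=4, c1=-1)
[Gauss-Seidel] macro 2: S0 reads c0=4 → after 2×micro: 0; S1 reads c0=0 → after 1×micro: -1 ⇒ (c0=0, c1=-1)
[Gauss-Seidel] macro 3: S0 reads c0=0 → after 2×micro: 0; S1 reads c0=0 → after 1×micro: -1 ⇒ (c0=0, c1=-1)
[Gauss-Seidel] macro 4: S0 reads c0=0 → after 2×micro: 0; S1 reads c0=0 → after 1×micro: -1 ⇒ (c0=0, c1=-1)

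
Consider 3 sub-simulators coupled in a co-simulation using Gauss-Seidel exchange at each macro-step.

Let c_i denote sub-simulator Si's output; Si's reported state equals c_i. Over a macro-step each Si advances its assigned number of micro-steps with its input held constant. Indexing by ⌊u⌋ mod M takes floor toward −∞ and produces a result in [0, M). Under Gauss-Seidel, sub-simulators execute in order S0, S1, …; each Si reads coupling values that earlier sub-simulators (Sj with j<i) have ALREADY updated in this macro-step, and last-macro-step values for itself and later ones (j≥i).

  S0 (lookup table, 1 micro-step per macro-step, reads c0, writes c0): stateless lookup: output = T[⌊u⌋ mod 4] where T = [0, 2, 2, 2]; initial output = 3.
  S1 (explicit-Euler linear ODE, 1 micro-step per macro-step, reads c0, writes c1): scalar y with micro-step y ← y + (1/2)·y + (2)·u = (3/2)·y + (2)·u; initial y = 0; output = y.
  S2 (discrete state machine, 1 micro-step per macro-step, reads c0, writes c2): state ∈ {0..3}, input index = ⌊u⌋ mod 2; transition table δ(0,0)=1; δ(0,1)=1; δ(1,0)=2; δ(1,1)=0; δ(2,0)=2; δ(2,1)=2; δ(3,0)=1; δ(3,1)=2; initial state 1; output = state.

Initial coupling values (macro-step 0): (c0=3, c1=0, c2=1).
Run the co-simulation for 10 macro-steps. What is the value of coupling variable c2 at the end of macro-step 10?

macro 1: S0 reads c0=3 → after 1×micro: 2; S1 reads c0=2 → after 1×micro: 4; S2 reads c0=2 → after 1×micro: 2 ⇒ (c0=2, c1=4, c2=2)
macro 2: S0 reads c0=2 → after 1×micro: 2; S1 reads c0=2 → after 1×micro: 10; S2 reads c0=2 → after 1×micro: 2 ⇒ (c0=2, c1=10, c2=2)
macro 3: S0 reads c0=2 → after 1×micro: 2; S1 reads c0=2 → after 1×micro: 19; S2 reads c0=2 → after 1×micro: 2 ⇒ (c0=2, c1=19, c2=2)
macro 4: S0 reads c0=2 → after 1×micro: 2; S1 reads c0=2 → after 1×micro: 65/2; S2 reads c0=2 → after 1×micro: 2 ⇒ (c0=2, c1=65/2, c2=2)
macro 5: S0 reads c0=2 → after 1×micro: 2; S1 reads c0=2 → after 1×micro: 211/4; S2 reads c0=2 → after 1×micro: 2 ⇒ (c0=2, c1=211/4, c2=2)
macro 6: S0 reads c0=2 → after 1×micro: 2; S1 reads c0=2 → after 1×micro: 665/8; S2 reads c0=2 → after 1×micro: 2 ⇒ (c0=2, c1=665/8, c2=2)
macro 7: S0 reads c0=2 → after 1×micro: 2; S1 reads c0=2 → after 1×micro: 2059/16; S2 reads c0=2 → after 1×micro: 2 ⇒ (c0=2, c1=2059/16, c2=2)
macro 8: S0 reads c0=2 → after 1×micro: 2; S1 reads c0=2 → after 1×micro: 6305/32; S2 reads c0=2 → after 1×micro: 2 ⇒ (c0=2, c1=6305/32, c2=2)
macro 9: S0 reads c0=2 → after 1×micro: 2; S1 reads c0=2 → after 1×micro: 19171/64; S2 reads c0=2 → after 1×micro: 2 ⇒ (c0=2, c1=19171/64, c2=2)
macro 10: S0 reads c0=2 → after 1×micro: 2; S1 reads c0=2 → after 1×micro: 58025/128; S2 reads c0=2 → after 1×micro: 2 ⇒ (c0=2, c1=58025/128, c2=2)

c2 at macro-step 10 = 2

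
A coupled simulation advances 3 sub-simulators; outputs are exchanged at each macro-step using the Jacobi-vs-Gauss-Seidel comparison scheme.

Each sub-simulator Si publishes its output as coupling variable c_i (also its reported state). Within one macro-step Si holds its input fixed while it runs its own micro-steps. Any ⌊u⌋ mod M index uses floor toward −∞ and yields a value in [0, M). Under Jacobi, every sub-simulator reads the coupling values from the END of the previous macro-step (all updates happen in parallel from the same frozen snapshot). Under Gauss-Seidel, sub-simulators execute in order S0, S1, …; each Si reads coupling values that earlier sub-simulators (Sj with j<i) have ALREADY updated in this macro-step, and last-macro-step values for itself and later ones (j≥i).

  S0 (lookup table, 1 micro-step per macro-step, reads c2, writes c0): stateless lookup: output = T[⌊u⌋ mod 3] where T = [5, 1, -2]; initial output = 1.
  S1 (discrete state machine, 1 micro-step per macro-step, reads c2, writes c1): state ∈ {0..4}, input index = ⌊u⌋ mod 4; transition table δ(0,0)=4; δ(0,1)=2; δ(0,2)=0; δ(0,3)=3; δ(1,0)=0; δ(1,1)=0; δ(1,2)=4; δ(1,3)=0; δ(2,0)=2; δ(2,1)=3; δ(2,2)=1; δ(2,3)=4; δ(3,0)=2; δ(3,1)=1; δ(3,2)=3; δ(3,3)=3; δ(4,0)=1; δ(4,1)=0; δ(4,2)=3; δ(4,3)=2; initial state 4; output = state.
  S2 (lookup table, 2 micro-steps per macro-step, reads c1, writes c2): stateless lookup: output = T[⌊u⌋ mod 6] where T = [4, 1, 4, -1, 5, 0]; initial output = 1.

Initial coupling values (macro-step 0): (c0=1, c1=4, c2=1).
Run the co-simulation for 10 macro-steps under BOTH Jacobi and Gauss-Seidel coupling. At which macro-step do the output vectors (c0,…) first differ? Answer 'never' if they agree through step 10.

first divergence at macro-step: 1

[Jacobi] macro 1: S0 reads c2=1 → after 1×micro: 1; S1 reads c2=1 → after 1×micro: 0; S2 reads c1=4 → after 2×micro: 5 ⇒ (c0=1, c1=0, c2=5)
[Jacobi] macro 2: S0 reads c2=5 → after 1×micro: -2; S1 reads c2=5 → after 1×micro: 2; S2 reads c1=0 → after 2×micro: 4 ⇒ (c0=-2, c1=2, c2=4)
[Jacobi] macro 3: S0 reads c2=4 → after 1×micro: 1; S1 reads c2=4 → after 1×micro: 2; S2 reads c1=2 → after 2×micro: 4 ⇒ (c0=1, c1=2, c2=4)
[Jacobi] macro 4: S0 reads c2=4 → after 1×micro: 1; S1 reads c2=4 → after 1×micro: 2; S2 reads c1=2 → after 2×micro: 4 ⇒ (c0=1, c1=2, c2=4)
[Jacobi] macro 5: S0 reads c2=4 → after 1×micro: 1; S1 reads c2=4 → after 1×micro: 2; S2 reads c1=2 → after 2×micro: 4 ⇒ (c0=1, c1=2, c2=4)
[Jacobi] macro 6: S0 reads c2=4 → after 1×micro: 1; S1 reads c2=4 → after 1×micro: 2; S2 reads c1=2 → after 2×micro: 4 ⇒ (c0=1, c1=2, c2=4)
[Jacobi] macro 7: S0 reads c2=4 → after 1×micro: 1; S1 reads c2=4 → after 1×micro: 2; S2 reads c1=2 → after 2×micro: 4 ⇒ (c0=1, c1=2, c2=4)
[Jacobi] macro 8: S0 reads c2=4 → after 1×micro: 1; S1 reads c2=4 → after 1×micro: 2; S2 reads c1=2 → after 2×micro: 4 ⇒ (c0=1, c1=2, c2=4)
[Jacobi] macro 9: S0 reads c2=4 → after 1×micro: 1; S1 reads c2=4 → after 1×micro: 2; S2 reads c1=2 → after 2×micro: 4 ⇒ (c0=1, c1=2, c2=4)
[Jacobi] macro 10: S0 reads c2=4 → after 1×micro: 1; S1 reads c2=4 → after 1×micro: 2; S2 reads c1=2 → after 2×micro: 4 ⇒ (c0=1, c1=2, c2=4)
[Gauss-Seidel] macro 1: S0 reads c2=1 → after 1×micro: 1; S1 reads c2=1 → after 1×micro: 0; S2 reads c1=0 → after 2×micro: 4 ⇒ (c0=1, c1=0, c2=4)
[Gauss-Seidel] macro 2: S0 reads c2=4 → after 1×micro: 1; S1 reads c2=4 → after 1×micro: 4; S2 reads c1=4 → after 2×micro: 5 ⇒ (c0=1, c1=4, c2=5)
[Gauss-Seidel] macro 3: S0 reads c2=5 → after 1×micro: -2; S1 reads c2=5 → after 1×micro: 0; S2 reads c1=0 → after 2×micro: 4 ⇒ (c0=-2, c1=0, c2=4)
[Gauss-Seidel] macro 4: S0 reads c2=4 → after 1×micro: 1; S1 reads c2=4 → after 1×micro: 4; S2 reads c1=4 → after 2×micro: 5 ⇒ (c0=1, c1=4, c2=5)
[Gauss-Seidel] macro 5: S0 reads c2=5 → after 1×micro: -2; S1 reads c2=5 → after 1×micro: 0; S2 reads c1=0 → after 2×micro: 4 ⇒ (c0=-2, c1=0, c2=4)
[Gauss-Seidel] macro 6: S0 reads c2=4 → after 1×micro: 1; S1 reads c2=4 → after 1×micro: 4; S2 reads c1=4 → after 2×micro: 5 ⇒ (c0=1, c1=4, c2=5)
[Gauss-Seidel] macro 7: S0 reads c2=5 → after 1×micro: -2; S1 reads c2=5 → after 1×micro: 0; S2 reads c1=0 → after 2×micro: 4 ⇒ (c0=-2, c1=0, c2=4)
[Gauss-Seidel] macro 8: S0 reads c2=4 → after 1×micro: 1; S1 reads c2=4 → after 1×micro: 4; S2 reads c1=4 → after 2×micro: 5 ⇒ (c0=1, c1=4, c2=5)
[Gauss-Seidel] macro 9: S0 reads c2=5 → after 1×micro: -2; S1 reads c2=5 → after 1×micro: 0; S2 reads c1=0 → after 2×micro: 4 ⇒ (c0=-2, c1=0, c2=4)
[Gauss-Seidel] macro 10: S0 reads c2=4 → after 1×micro: 1; S1 reads c2=4 → after 1×micro: 4; S2 reads c1=4 → after 2×micro: 5 ⇒ (c0=1, c1=4, c2=5)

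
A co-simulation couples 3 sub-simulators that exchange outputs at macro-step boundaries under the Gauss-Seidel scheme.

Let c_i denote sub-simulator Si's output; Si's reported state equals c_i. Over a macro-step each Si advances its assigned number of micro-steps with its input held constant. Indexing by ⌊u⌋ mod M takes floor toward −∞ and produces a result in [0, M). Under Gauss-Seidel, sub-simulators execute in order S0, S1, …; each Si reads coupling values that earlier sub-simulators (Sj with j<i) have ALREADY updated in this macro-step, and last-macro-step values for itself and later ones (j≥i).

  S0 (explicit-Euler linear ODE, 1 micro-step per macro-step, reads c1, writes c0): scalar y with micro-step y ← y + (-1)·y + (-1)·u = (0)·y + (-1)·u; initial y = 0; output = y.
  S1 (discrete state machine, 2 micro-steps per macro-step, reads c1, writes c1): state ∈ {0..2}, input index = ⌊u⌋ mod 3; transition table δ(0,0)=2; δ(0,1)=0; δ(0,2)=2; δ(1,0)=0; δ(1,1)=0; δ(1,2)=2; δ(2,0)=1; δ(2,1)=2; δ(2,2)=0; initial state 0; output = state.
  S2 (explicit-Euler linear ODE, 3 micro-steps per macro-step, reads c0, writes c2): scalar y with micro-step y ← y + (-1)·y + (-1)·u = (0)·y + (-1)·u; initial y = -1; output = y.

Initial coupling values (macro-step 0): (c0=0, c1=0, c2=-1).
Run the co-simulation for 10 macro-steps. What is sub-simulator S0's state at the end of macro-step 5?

macro 1: S0 reads c1=0 → after 1×micro: 0; S1 reads c1=0 → after 2×micro: 1; S2 reads c0=0 → after 3×micro: 0 ⇒ (c0=0, c1=1, c2=0)
macro 2: S0 reads c1=1 → after 1×micro: -1; S1 reads c1=1 → after 2×micro: 0; S2 reads c0=-1 → after 3×micro: 1 ⇒ (c0=-1, c1=0, c2=1)
macro 3: S0 reads c1=0 → after 1×micro: 0; S1 reads c1=0 → after 2×micro: 1; S2 reads c0=0 → after 3×micro: 0 ⇒ (c0=0, c1=1, c2=0)
macro 4: S0 reads c1=1 → after 1×micro: -1; S1 reads c1=1 → after 2×micro: 0; S2 reads c0=-1 → after 3×micro: 1 ⇒ (c0=-1, c1=0, c2=1)
macro 5: S0 reads c1=0 → after 1×micro: 0; S1 reads c1=0 → after 2×micro: 1; S2 reads c0=0 → after 3×micro: 0 ⇒ (c0=0, c1=1, c2=0)
macro 6: S0 reads c1=1 → after 1×micro: -1; S1 reads c1=1 → after 2×micro: 0; S2 reads c0=-1 → after 3×micro: 1 ⇒ (c0=-1, c1=0, c2=1)
macro 7: S0 reads c1=0 → after 1×micro: 0; S1 reads c1=0 → after 2×micro: 1; S2 reads c0=0 → after 3×micro: 0 ⇒ (c0=0, c1=1, c2=0)
macro 8: S0 reads c1=1 → after 1×micro: -1; S1 reads c1=1 → after 2×micro: 0; S2 reads c0=-1 → after 3×micro: 1 ⇒ (c0=-1, c1=0, c2=1)
macro 9: S0 reads c1=0 → after 1×micro: 0; S1 reads c1=0 → after 2×micro: 1; S2 reads c0=0 → after 3×micro: 0 ⇒ (c0=0, c1=1, c2=0)
macro 10: S0 reads c1=1 → after 1×micro: -1; S1 reads c1=1 → after 2×micro: 0; S2 reads c0=-1 → after 3×micro: 1 ⇒ (c0=-1, c1=0, c2=1)

S0 state at macro-step 5 = 0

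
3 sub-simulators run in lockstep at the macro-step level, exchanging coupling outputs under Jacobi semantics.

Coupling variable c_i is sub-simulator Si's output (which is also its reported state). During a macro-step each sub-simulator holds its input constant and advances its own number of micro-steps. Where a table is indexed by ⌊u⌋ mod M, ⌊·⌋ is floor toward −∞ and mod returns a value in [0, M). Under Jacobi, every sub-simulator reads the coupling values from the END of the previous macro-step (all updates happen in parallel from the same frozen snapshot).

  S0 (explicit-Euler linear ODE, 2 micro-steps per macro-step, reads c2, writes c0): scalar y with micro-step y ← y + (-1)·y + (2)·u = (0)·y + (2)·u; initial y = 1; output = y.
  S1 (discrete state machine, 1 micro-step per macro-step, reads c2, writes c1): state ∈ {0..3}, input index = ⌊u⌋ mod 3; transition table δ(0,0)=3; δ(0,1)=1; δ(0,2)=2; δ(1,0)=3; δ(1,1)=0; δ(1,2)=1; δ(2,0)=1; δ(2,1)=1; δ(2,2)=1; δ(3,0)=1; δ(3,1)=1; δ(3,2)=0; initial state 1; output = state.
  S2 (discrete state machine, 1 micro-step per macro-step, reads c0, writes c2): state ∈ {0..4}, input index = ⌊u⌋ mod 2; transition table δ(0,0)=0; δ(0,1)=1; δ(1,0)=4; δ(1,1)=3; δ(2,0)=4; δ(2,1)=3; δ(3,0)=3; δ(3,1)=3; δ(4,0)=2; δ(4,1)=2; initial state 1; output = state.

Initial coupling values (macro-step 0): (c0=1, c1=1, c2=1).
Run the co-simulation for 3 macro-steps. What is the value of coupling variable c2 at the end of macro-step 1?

macro 1: S0 reads c2=1 → after 2×micro: 2; S1 reads c2=1 → after 1×micro: 0; S2 reads c0=1 → after 1×micro: 3 ⇒ (c0=2, c1=0, c2=3)
macro 2: S0 reads c2=3 → after 2×micro: 6; S1 reads c2=3 → after 1×micro: 3; S2 reads c0=2 → after 1×micro: 3 ⇒ (c0=6, c1=3, c2=3)
macro 3: S0 reads c2=3 → after 2×micro: 6; S1 reads c2=3 → after 1×micro: 1; S2 reads c0=6 → after 1×micro: 3 ⇒ (c0=6, c1=1, c2=3)

c2 at macro-step 1 = 3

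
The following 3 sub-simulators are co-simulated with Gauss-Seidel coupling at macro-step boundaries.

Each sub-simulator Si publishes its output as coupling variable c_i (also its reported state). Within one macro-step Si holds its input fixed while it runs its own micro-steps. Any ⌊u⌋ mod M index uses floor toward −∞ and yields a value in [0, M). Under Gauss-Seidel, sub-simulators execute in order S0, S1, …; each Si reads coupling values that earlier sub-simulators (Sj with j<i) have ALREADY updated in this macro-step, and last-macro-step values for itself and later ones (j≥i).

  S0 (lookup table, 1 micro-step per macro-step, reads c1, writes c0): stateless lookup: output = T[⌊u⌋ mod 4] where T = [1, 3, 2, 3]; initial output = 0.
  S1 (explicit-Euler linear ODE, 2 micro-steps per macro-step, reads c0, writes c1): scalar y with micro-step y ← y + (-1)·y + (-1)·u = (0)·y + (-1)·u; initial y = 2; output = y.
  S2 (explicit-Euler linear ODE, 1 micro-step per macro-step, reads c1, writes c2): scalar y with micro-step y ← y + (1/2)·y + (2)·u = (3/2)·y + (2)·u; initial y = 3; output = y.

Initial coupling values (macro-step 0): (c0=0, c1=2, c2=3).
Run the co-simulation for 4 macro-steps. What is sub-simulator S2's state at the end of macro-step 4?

S2 state at macro-step 4 = -277/16

macro 1: S0 reads c1=2 → after 1×micro: 2; S1 reads c0=2 → after 2×micro: -2; S2 reads c1=-2 → after 1×micro: 1/2 ⇒ (c0=2, c1=-2, c2=1/2)
macro 2: S0 reads c1=-2 → after 1×micro: 2; S1 reads c0=2 → after 2×micro: -2; S2 reads c1=-2 → after 1×micro: -13/4 ⇒ (c0=2, c1=-2, c2=-13/4)
macro 3: S0 reads c1=-2 → after 1×micro: 2; S1 reads c0=2 → after 2×micro: -2; S2 reads c1=-2 → after 1×micro: -71/8 ⇒ (c0=2, c1=-2, c2=-71/8)
macro 4: S0 reads c1=-2 → after 1×micro: 2; S1 reads c0=2 → after 2×micro: -2; S2 reads c1=-2 → after 1×micro: -277/16 ⇒ (c0=2, c1=-2, c2=-277/16)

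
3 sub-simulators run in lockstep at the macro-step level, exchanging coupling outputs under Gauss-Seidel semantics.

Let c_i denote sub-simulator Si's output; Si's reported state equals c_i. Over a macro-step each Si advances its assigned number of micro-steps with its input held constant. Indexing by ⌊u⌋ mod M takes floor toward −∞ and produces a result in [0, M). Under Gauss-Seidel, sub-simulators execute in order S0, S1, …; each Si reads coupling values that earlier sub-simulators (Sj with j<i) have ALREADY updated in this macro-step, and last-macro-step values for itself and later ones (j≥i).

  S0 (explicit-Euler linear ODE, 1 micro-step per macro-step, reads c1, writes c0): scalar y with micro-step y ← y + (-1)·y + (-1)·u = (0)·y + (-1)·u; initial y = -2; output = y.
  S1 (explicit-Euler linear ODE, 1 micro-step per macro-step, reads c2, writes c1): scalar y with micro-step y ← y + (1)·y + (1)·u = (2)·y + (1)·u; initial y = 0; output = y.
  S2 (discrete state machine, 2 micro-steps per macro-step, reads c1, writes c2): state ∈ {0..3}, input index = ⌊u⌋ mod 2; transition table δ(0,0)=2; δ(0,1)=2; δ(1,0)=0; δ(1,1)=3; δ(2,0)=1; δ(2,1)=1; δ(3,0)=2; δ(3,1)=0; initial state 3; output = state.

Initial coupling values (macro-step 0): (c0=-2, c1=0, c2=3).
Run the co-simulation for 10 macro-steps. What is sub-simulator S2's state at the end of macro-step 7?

S2 state at macro-step 7 = 1

macro 1: S0 reads c1=0 → after 1×micro: 0; S1 reads c2=3 → after 1×micro: 3; S2 reads c1=3 → after 2×micro: 2 ⇒ (c0=0, c1=3, c2=2)
macro 2: S0 reads c1=3 → after 1×micro: -3; S1 reads c2=2 → after 1×micro: 8; S2 reads c1=8 → after 2×micro: 0 ⇒ (c0=-3, c1=8, c2=0)
macro 3: S0 reads c1=8 → after 1×micro: -8; S1 reads c2=0 → after 1×micro: 16; S2 reads c1=16 → after 2×micro: 1 ⇒ (c0=-8, c1=16, c2=1)
macro 4: S0 reads c1=16 → after 1×micro: -16; S1 reads c2=1 → after 1×micro: 33; S2 reads c1=33 → after 2×micro: 0 ⇒ (c0=-16, c1=33, c2=0)
macro 5: S0 reads c1=33 → after 1×micro: -33; S1 reads c2=0 → after 1×micro: 66; S2 reads c1=66 → after 2×micro: 1 ⇒ (c0=-33, c1=66, c2=1)
macro 6: S0 reads c1=66 → after 1×micro: -66; S1 reads c2=1 → after 1×micro: 133; S2 reads c1=133 → after 2×micro: 0 ⇒ (c0=-66, c1=133, c2=0)
macro 7: S0 reads c1=133 → after 1×micro: -133; S1 reads c2=0 → after 1×micro: 266; S2 reads c1=266 → after 2×micro: 1 ⇒ (c0=-133, c1=266, c2=1)
macro 8: S0 reads c1=266 → after 1×micro: -266; S1 reads c2=1 → after 1×micro: 533; S2 reads c1=533 → after 2×micro: 0 ⇒ (c0=-266, c1=533, c2=0)
macro 9: S0 reads c1=533 → after 1×micro: -533; S1 reads c2=0 → after 1×micro: 1066; S2 reads c1=1066 → after 2×micro: 1 ⇒ (c0=-533, c1=1066, c2=1)
macro 10: S0 reads c1=1066 → after 1×micro: -1066; S1 reads c2=1 → after 1×micro: 2133; S2 reads c1=2133 → after 2×micro: 0 ⇒ (c0=-1066, c1=2133, c2=0)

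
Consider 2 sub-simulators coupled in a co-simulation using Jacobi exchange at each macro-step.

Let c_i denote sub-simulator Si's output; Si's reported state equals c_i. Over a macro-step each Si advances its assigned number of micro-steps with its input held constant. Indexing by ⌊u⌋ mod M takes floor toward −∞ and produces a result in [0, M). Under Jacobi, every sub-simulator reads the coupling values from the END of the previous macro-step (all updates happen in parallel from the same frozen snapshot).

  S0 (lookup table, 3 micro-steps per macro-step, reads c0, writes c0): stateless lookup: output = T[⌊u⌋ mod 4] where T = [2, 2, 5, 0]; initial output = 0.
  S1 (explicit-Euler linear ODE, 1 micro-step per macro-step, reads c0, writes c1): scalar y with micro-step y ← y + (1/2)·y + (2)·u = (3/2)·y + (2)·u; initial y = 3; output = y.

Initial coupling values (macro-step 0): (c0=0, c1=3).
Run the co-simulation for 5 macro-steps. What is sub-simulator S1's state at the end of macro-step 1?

macro 1: S0 reads c0=0 → after 3×micro: 2; S1 reads c0=0 → after 1×micro: 9/2 ⇒ (c0=2, c1=9/2)
macro 2: S0 reads c0=2 → after 3×micro: 5; S1 reads c0=2 → after 1×micro: 43/4 ⇒ (c0=5, c1=43/4)
macro 3: S0 reads c0=5 → after 3×micro: 2; S1 reads c0=5 → after 1×micro: 209/8 ⇒ (c0=2, c1=209/8)
macro 4: S0 reads c0=2 → after 3×micro: 5; S1 reads c0=2 → after 1×micro: 691/16 ⇒ (c0=5, c1=691/16)
macro 5: S0 reads c0=5 → after 3×micro: 2; S1 reads c0=5 → after 1×micro: 2393/32 ⇒ (c0=2, c1=2393/32)

S1 state at macro-step 1 = 9/2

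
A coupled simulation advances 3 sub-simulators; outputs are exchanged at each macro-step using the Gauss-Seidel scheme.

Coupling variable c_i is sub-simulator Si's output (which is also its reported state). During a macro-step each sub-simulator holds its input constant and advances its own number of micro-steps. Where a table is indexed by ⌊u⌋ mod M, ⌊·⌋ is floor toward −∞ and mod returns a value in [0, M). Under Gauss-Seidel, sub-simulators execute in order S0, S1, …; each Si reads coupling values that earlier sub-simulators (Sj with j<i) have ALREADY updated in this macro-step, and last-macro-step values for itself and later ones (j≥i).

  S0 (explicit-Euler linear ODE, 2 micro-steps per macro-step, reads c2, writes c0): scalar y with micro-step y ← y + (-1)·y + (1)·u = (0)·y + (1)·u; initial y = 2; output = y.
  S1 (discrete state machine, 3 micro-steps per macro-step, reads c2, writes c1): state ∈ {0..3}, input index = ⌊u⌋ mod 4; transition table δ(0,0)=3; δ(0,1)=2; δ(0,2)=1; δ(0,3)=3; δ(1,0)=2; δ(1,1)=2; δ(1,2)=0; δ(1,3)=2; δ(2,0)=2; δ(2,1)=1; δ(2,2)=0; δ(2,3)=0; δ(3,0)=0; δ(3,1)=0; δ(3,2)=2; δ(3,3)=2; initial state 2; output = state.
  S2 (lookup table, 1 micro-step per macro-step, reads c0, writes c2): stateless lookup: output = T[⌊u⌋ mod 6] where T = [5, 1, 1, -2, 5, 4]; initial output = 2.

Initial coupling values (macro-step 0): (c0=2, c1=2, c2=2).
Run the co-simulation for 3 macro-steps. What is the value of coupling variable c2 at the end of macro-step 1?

c2 at macro-step 1 = 1

macro 1: S0 reads c2=2 → after 2×micro: 2; S1 reads c2=2 → after 3×micro: 0; S2 reads c0=2 → after 1×micro: 1 ⇒ (c0=2, c1=0, c2=1)
macro 2: S0 reads c2=1 → after 2×micro: 1; S1 reads c2=1 → after 3×micro: 2; S2 reads c0=1 → after 1×micro: 1 ⇒ (c0=1, c1=2, c2=1)
macro 3: S0 reads c2=1 → after 2×micro: 1; S1 reads c2=1 → after 3×micro: 1; S2 reads c0=1 → after 1×micro: 1 ⇒ (c0=1, c1=1, c2=1)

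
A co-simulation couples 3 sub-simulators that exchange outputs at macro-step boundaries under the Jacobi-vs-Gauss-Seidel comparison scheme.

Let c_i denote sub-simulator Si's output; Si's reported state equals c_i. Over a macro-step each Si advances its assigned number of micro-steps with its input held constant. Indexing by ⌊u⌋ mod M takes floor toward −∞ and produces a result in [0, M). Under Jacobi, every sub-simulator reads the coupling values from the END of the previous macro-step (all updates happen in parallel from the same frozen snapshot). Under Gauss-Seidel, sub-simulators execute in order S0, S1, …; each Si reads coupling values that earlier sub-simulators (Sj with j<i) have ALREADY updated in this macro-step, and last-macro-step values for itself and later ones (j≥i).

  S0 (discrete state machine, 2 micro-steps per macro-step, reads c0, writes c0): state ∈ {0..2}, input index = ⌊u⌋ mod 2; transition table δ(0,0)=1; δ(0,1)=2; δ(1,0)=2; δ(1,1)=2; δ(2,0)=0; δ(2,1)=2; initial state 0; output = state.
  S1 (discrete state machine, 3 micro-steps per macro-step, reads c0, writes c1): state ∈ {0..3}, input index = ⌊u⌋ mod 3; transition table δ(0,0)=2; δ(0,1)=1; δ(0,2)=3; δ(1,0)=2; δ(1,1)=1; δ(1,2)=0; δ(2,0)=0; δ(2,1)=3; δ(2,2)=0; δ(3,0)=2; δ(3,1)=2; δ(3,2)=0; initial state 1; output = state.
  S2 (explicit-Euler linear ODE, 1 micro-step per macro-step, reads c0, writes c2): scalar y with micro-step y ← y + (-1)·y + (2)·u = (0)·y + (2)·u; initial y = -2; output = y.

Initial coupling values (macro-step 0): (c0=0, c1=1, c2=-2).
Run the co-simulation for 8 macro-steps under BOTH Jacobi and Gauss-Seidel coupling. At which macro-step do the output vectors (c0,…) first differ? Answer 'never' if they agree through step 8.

first divergence at macro-step: 1

[Jacobi] macro 1: S0 reads c0=0 → after 2×micro: 2; S1 reads c0=0 → after 3×micro: 2; S2 reads c0=0 → after 1×micro: 0 ⇒ (c0=2, c1=2, c2=0)
[Jacobi] macro 2: S0 reads c0=2 → after 2×micro: 1; S1 reads c0=2 → after 3×micro: 0; S2 reads c0=2 → after 1×micro: 4 ⇒ (c0=1, c1=0, c2=4)
[Jacobi] macro 3: S0 reads c0=1 → after 2×micro: 2; S1 reads c0=1 → after 3×micro: 1; S2 reads c0=1 → after 1×micro: 2 ⇒ (c0=2, c1=1, c2=2)
[Jacobi] macro 4: S0 reads c0=2 → after 2×micro: 1; S1 reads c0=2 → after 3×micro: 0; S2 reads c0=2 → after 1×micro: 4 ⇒ (c0=1, c1=0, c2=4)
[Jacobi] macro 5: S0 reads c0=1 → after 2×micro: 2; S1 reads c0=1 → after 3×micro: 1; S2 reads c0=1 → after 1×micro: 2 ⇒ (c0=2, c1=1, c2=2)
[Jacobi] macro 6: S0 reads c0=2 → after 2×micro: 1; S1 reads c0=2 → after 3×micro: 0; S2 reads c0=2 → after 1×micro: 4 ⇒ (c0=1, c1=0, c2=4)
[Jacobi] macro 7: S0 reads c0=1 → after 2×micro: 2; S1 reads c0=1 → after 3×micro: 1; S2 reads c0=1 → after 1×micro: 2 ⇒ (c0=2, c1=1, c2=2)
[Jacobi] macro 8: S0 reads c0=2 → after 2×micro: 1; S1 reads c0=2 → after 3×micro: 0; S2 reads c0=2 → after 1×micro: 4 ⇒ (c0=1, c1=0, c2=4)
[Gauss-Seidel] macro 1: S0 reads c0=0 → after 2×micro: 2; S1 reads c0=2 → after 3×micro: 0; S2 reads c0=2 → after 1×micro: 4 ⇒ (c0=2, c1=0, c2=4)
[Gauss-Seidel] macro 2: S0 reads c0=2 → after 2×micro: 1; S1 reads c0=1 → after 3×micro: 1; S2 reads c0=1 → after 1×micro: 2 ⇒ (c0=1, c1=1, c2=2)
[Gauss-Seidel] macro 3: S0 reads c0=1 → after 2×micro: 2; S1 reads c0=2 → after 3×micro: 0; S2 reads c0=2 → after 1×micro: 4 ⇒ (c0=2, c1=0, c2=4)
[Gauss-Seidel] macro 4: S0 reads c0=2 → after 2×micro: 1; S1 reads c0=1 → after 3×micro: 1; S2 reads c0=1 → after 1×micro: 2 ⇒ (c0=1, c1=1, c2=2)
[Gauss-Seidel] macro 5: S0 reads c0=1 → after 2×micro: 2; S1 reads c0=2 → after 3×micro: 0; S2 reads c0=2 → after 1×micro: 4 ⇒ (c0=2, c1=0, c2=4)
[Gauss-Seidel] macro 6: S0 reads c0=2 → after 2×micro: 1; S1 reads c0=1 → after 3×micro: 1; S2 reads c0=1 → after 1×micro: 2 ⇒ (c0=1, c1=1, c2=2)
[Gauss-Seidel] macro 7: S0 reads c0=1 → after 2×micro: 2; S1 reads c0=2 → after 3×micro: 0; S2 reads c0=2 → after 1×micro: 4 ⇒ (c0=2, c1=0, c2=4)
[Gauss-Seidel] macro 8: S0 reads c0=2 → after 2×micro: 1; S1 reads c0=1 → after 3×micro: 1; S2 reads c0=1 → after 1×micro: 2 ⇒ (c0=1, c1=1, c2=2)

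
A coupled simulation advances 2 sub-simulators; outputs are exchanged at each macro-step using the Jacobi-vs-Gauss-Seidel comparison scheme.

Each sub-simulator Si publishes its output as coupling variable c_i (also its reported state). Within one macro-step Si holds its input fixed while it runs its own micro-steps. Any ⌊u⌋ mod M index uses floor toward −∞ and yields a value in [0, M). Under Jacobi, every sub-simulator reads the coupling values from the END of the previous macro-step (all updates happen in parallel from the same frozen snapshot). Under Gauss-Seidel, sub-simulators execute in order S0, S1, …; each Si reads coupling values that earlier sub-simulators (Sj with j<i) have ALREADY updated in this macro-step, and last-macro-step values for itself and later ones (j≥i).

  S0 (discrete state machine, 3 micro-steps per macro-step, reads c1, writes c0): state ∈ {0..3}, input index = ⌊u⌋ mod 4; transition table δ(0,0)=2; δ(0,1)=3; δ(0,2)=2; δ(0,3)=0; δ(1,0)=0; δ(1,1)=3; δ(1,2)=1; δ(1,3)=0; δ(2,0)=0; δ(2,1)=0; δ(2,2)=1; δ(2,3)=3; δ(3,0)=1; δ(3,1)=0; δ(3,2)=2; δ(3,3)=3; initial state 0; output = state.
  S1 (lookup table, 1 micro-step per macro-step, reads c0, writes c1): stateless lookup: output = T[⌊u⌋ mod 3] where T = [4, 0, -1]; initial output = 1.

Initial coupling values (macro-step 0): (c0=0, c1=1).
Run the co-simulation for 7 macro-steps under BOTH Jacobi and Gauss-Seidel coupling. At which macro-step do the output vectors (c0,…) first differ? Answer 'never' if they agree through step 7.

[Jacobi] macro 1: S0 reads c1=1 → after 3×micro: 3; S1 reads c0=0 → after 1×micro: 4 ⇒ (c0=3, c1=4)
[Jacobi] macro 2: S0 reads c1=4 → after 3×micro: 2; S1 reads c0=3 → after 1×micro: 4 ⇒ (c0=2, c1=4)
[Jacobi] macro 3: S0 reads c1=4 → after 3×micro: 0; S1 reads c0=2 → after 1×micro: -1 ⇒ (c0=0, c1=-1)
[Jacobi] macro 4: S0 reads c1=-1 → after 3×micro: 0; S1 reads c0=0 → after 1×micro: 4 ⇒ (c0=0, c1=4)
[Jacobi] macro 5: S0 reads c1=4 → after 3×micro: 2; S1 reads c0=0 → after 1×micro: 4 ⇒ (c0=2, c1=4)
[Jacobi] macro 6: S0 reads c1=4 → after 3×micro: 0; S1 reads c0=2 → after 1×micro: -1 ⇒ (c0=0, c1=-1)
[Jacobi] macro 7: S0 reads c1=-1 → after 3×micro: 0; S1 reads c0=0 → after 1×micro: 4 ⇒ (c0=0, c1=4)
[Gauss-Seidel] macro 1: S0 reads c1=1 → after 3×micro: 3; S1 reads c0=3 → after 1×micro: 4 ⇒ (c0=3, c1=4)
[Gauss-Seidel] macro 2: S0 reads c1=4 → after 3×micro: 2; S1 reads c0=2 → after 1×micro: -1 ⇒ (c0=2, c1=-1)
[Gauss-Seidel] macro 3: S0 reads c1=-1 → after 3×micro: 3; S1 reads c0=3 → after 1×micro: 4 ⇒ (c0=3, c1=4)
[Gauss-Seidel] macro 4: S0 reads c1=4 → after 3×micro: 2; S1 reads c0=2 → after 1×micro: -1 ⇒ (c0=2, c1=-1)
[Gauss-Seidel] macro 5: S0 reads c1=-1 → after 3×micro: 3; S1 reads c0=3 → after 1×micro: 4 ⇒ (c0=3, c1=4)
[Gauss-Seidel] macro 6: S0 reads c1=4 → after 3×micro: 2; S1 reads c0=2 → after 1×micro: -1 ⇒ (c0=2, c1=-1)
[Gauss-Seidel] macro 7: S0 reads c1=-1 → after 3×micro: 3; S1 reads c0=3 → after 1×micro: 4 ⇒ (c0=3, c1=4)

first divergence at macro-step: 2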